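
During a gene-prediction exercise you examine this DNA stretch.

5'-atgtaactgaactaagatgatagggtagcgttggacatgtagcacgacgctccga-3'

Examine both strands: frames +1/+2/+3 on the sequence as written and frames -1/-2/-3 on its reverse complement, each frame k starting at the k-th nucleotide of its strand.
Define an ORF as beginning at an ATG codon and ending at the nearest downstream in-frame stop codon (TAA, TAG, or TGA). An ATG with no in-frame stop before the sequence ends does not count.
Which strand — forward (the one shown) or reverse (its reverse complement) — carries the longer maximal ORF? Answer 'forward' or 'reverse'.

reverse

Reverse complement (5'→3'): TCGGAGCGTCGTGCTACATGTCCAACGCTACCCTATCATCTTAGTTCAGTTACAT
Frame +1: ATG TAA CTG AAC TAA GAT GAT AGG GTA GCG TTG GAC ATG TAG CAC GAC GCT CCG — ATG at 1, stop TAA at 4 → 6 nt; ATG at 37, stop TAG at 40 → 6 nt.
Frame +2: TGT AAC TGA ACT AAG ATG ATA GGG TAG CGT TGG ACA TGT AGC ACG ACG CTC CGA — ATG at 17, stop TAG at 26 → 12 nt.
Frame +3: GTA ACT GAA CTA AGA TGA TAG GGT AGC GTT GGA CAT GTA GCA CGA CGC TCC — no ATG→stop ORF.
Frame -1: TCG GAG CGT CGT GCT ACA TGT CCA ACG CTA CCC TAT CAT CTT AGT TCA GTT ACA — no ATG→stop ORF.
Frame -2: CGG AGC GTC GTG CTA CAT GTC CAA CGC TAC CCT ATC ATC TTA GTT CAG TTA CAT — no ATG→stop ORF.
Frame -3: GGA GCG TCG TGC TAC ATG TCC AAC GCT ACC CTA TCA TCT TAG TTC AGT TAC — ATG at 18, stop TAG at 42 → 27 nt.
Forward-strand max 12 nt; reverse-strand max 27 nt. The reverse strand has the longer ORF.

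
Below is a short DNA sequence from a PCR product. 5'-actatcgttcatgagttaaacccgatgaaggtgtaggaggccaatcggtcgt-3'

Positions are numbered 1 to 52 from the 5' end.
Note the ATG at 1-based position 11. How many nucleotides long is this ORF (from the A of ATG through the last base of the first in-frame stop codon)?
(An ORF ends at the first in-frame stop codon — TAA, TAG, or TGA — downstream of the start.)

Codons from position 11: ATG (11–13), AGT (14–16), TAA (17–19).
TAA is the first in-frame stop; ORF spans 11–19, 9 nucleotides.

9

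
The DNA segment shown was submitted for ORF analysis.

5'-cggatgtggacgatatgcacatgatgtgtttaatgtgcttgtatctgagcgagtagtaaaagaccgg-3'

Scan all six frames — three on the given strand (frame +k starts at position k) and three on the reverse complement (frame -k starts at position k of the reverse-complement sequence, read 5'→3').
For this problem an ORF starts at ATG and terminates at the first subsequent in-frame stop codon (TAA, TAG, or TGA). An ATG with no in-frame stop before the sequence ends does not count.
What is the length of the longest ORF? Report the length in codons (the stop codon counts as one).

Reverse complement (5'→3'): CCGGTCTTTTACTACTCGCTCAGATACAAGCACATTAAACACATCATGTGCATATCGTCCACATCCG
Frame +1: CGG ATG TGG ACG ATA TGC ACA TGA TGT GTT TAA TGT GCT TGT ATC TGA GCG AGT AGT AAA AGA CCG — ATG at 4, stop TGA at 22 → 21 nt.
Frame +2: GGA TGT GGA CGA TAT GCA CAT GAT GTG TTT AAT GTG CTT GTA TCT GAG CGA GTA GTA AAA GAC CGG — no ATG→stop ORF.
Frame +3: GAT GTG GAC GAT ATG CAC ATG ATG TGT TTA ATG TGC TTG TAT CTG AGC GAG TAG TAA AAG ACC — ATG at 15, stop TAG at 54 → 42 nt; ATG at 21, stop TAG at 54 → 36 nt; ATG at 24, stop TAG at 54 → 33 nt; ATG at 33, stop TAG at 54 → 24 nt.
Frame -1: CCG GTC TTT TAC TAC TCG CTC AGA TAC AAG CAC ATT AAA CAC ATC ATG TGC ATA TCG TCC ACA TCC — no ATG→stop ORF.
Frame -2: CGG TCT TTT ACT ACT CGC TCA GAT ACA AGC ACA TTA AAC ACA TCA TGT GCA TAT CGT CCA CAT CCG — no ATG→stop ORF.
Frame -3: GGT CTT TTA CTA CTC GCT CAG ATA CAA GCA CAT TAA ACA CAT CAT GTG CAT ATC GTC CAC ATC — no ATG→stop ORF.
Longest: frame +3, positions 15–56, 42 nt = 14 codons = 13 aa. → 14 codons.

14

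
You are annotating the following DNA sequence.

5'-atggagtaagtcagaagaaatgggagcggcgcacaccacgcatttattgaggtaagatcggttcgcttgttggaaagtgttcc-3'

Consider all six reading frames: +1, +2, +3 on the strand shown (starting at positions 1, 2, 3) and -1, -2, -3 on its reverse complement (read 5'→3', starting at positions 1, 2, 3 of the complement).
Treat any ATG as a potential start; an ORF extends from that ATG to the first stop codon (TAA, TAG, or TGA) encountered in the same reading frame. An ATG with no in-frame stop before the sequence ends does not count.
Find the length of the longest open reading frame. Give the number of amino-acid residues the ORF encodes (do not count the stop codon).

Reverse complement (5'→3'): GGAACACTTTCCAACAAGCGAACCGATCTTACCTCAATAAATGCGTGGTGTGCGCCGCTCCCATTTCTTCTGACTTACTCCAT
Frame +1: ATG GAG TAA GTC AGA AGA AAT GGG AGC GGC GCA CAC CAC GCA TTT ATT GAG GTA AGA TCG GTT CGC TTG TTG GAA AGT GTT — ATG at 1, stop TAA at 7 → 9 nt.
Frame +2: TGG AGT AAG TCA GAA GAA ATG GGA GCG GCG CAC ACC ACG CAT TTA TTG AGG TAA GAT CGG TTC GCT TGT TGG AAA GTG TTC — ATG at 20, stop TAA at 53 → 36 nt.
Frame +3: GGA GTA AGT CAG AAG AAA TGG GAG CGG CGC ACA CCA CGC ATT TAT TGA GGT AAG ATC GGT TCG CTT GTT GGA AAG TGT TCC — no ATG→stop ORF.
Frame -1: GGA ACA CTT TCC AAC AAG CGA ACC GAT CTT ACC TCA ATA AAT GCG TGG TGT GCG CCG CTC CCA TTT CTT CTG ACT TAC TCC — no ATG→stop ORF.
Frame -2: GAA CAC TTT CCA ACA AGC GAA CCG ATC TTA CCT CAA TAA ATG CGT GGT GTG CGC CGC TCC CAT TTC TTC TGA CTT ACT CCA — ATG at 41, stop TGA at 71 → 33 nt.
Frame -3: AAC ACT TTC CAA CAA GCG AAC CGA TCT TAC CTC AAT AAA TGC GTG GTG TGC GCC GCT CCC ATT TCT TCT GAC TTA CTC CAT — no ATG→stop ORF.
Longest: frame +2, positions 20–55, 36 nt = 12 codons = 11 aa. → 11 amino acids.

11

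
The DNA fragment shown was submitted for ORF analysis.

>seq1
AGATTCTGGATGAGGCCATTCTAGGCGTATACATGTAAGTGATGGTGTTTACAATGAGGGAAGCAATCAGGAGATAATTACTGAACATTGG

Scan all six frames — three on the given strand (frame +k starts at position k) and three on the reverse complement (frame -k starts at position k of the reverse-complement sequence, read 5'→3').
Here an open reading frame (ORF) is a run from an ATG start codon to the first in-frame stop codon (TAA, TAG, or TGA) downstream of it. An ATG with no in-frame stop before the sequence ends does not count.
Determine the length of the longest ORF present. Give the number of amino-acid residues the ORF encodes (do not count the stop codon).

11

Reverse complement (5'→3'): CCAATGTTCAGTAATTATCTCCTGATTGCTTCCCTCATTGTAAACACCATCACTTACATGTATACGCCTAGAATGGCCTCATCCAGAATCT
Frame +1: AGA TTC TGG ATG AGG CCA TTC TAG GCG TAT ACA TGT AAG TGA TGG TGT TTA CAA TGA GGG AAG CAA TCA GGA GAT AAT TAC TGA ACA TTG — ATG at 10, stop TAG at 22 → 15 nt.
Frame +2: GAT TCT GGA TGA GGC CAT TCT AGG CGT ATA CAT GTA AGT GAT GGT GTT TAC AAT GAG GGA AGC AAT CAG GAG ATA ATT ACT GAA CAT TGG — no ATG→stop ORF.
Frame +3: ATT CTG GAT GAG GCC ATT CTA GGC GTA TAC ATG TAA GTG ATG GTG TTT ACA ATG AGG GAA GCA ATC AGG AGA TAA TTA CTG AAC ATT — ATG at 33, stop TAA at 36 → 6 nt; ATG at 42, stop TAA at 75 → 36 nt; ATG at 54, stop TAA at 75 → 24 nt.
Frame -1: CCA ATG TTC AGT AAT TAT CTC CTG ATT GCT TCC CTC ATT GTA AAC ACC ATC ACT TAC ATG TAT ACG CCT AGA ATG GCC TCA TCC AGA ATC — no ATG→stop ORF.
Frame -2: CAA TGT TCA GTA ATT ATC TCC TGA TTG CTT CCC TCA TTG TAA ACA CCA TCA CTT ACA TGT ATA CGC CTA GAA TGG CCT CAT CCA GAA TCT — no ATG→stop ORF.
Frame -3: AAT GTT CAG TAA TTA TCT CCT GAT TGC TTC CCT CAT TGT AAA CAC CAT CAC TTA CAT GTA TAC GCC TAG AAT GGC CTC ATC CAG AAT — no ATG→stop ORF.
Longest: frame +3, positions 42–77, 36 nt = 12 codons = 11 aa. → 11 amino acids.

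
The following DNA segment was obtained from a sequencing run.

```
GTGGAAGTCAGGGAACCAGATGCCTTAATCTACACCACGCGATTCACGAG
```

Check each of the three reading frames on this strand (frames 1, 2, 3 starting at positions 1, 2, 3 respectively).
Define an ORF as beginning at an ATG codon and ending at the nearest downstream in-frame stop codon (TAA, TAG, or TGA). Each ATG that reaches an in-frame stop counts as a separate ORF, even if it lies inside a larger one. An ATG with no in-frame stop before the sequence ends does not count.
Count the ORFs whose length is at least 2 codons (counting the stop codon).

Frame 1: GTG GAA GTC AGG GAA CCA GAT GCC TTA ATC TAC ACC ACG CGA TTC ACG — no ATG→stop ORF.
Frame 2: TGG AAG TCA GGG AAC CAG ATG CCT TAA TCT ACA CCA CGC GAT TCA CGA — ATG at 20, stop TAA at 26 → 9 nt.
Frame 3: GGA AGT CAG GGA ACC AGA TGC CTT AAT CTA CAC CAC GCG ATT CAC GAG — no ATG→stop ORF.
ORFs ≥ 2 codons: frame 2 20–28 (3 codons). Count = 1.

1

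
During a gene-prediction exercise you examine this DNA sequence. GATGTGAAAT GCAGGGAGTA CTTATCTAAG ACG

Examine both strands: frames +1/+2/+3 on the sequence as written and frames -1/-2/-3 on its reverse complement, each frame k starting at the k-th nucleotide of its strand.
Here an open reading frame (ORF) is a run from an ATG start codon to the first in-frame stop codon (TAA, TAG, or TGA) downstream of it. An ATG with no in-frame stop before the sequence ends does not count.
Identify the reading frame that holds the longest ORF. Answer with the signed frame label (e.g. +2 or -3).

Reverse complement (5'→3'): CGTCTTAGATAAGTACTCCCTGCATTTCACATC
Frame +1: GAT GTG AAA TGC AGG GAG TAC TTA TCT AAG ACG — no ATG→stop ORF.
Frame +2: ATG TGA AAT GCA GGG AGT ACT TAT CTA AGA — ATG at 2, stop TGA at 5 → 6 nt.
Frame +3: TGT GAA ATG CAG GGA GTA CTT ATC TAA GAC — ATG at 9, stop TAA at 27 → 21 nt.
Frame -1: CGT CTT AGA TAA GTA CTC CCT GCA TTT CAC ATC — no ATG→stop ORF.
Frame -2: GTC TTA GAT AAG TAC TCC CTG CAT TTC ACA — no ATG→stop ORF.
Frame -3: TCT TAG ATA AGT ACT CCC TGC ATT TCA CAT — no ATG→stop ORF.
Longest ORF is 21 nt in frame +3 (positions 9–29).

+3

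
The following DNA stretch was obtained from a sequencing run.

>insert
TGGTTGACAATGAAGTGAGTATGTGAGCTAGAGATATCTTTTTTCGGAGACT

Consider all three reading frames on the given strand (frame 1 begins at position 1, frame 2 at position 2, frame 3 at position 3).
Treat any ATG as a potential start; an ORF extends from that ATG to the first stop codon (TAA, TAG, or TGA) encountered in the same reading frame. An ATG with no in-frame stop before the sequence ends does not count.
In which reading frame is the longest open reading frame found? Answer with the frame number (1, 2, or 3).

Frame 1: TGG TTG ACA ATG AAG TGA GTA TGT GAG CTA GAG ATA TCT TTT TTC GGA GAC — ATG at 10, stop TGA at 16 → 9 nt.
Frame 2: GGT TGA CAA TGA AGT GAG TAT GTG AGC TAG AGA TAT CTT TTT TCG GAG ACT — no ATG→stop ORF.
Frame 3: GTT GAC AAT GAA GTG AGT ATG TGA GCT AGA GAT ATC TTT TTT CGG AGA — ATG at 21, stop TGA at 24 → 6 nt.
Longest ORF is 9 nt in frame 1 (positions 10–18).

1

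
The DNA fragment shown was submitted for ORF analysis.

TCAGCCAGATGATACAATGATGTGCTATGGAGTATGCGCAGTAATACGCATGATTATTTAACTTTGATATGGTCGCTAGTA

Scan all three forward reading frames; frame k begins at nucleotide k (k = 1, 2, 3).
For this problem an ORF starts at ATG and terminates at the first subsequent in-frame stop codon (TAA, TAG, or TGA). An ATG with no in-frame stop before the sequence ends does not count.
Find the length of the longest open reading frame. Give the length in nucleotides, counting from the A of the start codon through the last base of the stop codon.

45

Frame 1: TCA GCC AGA TGA TAC AAT GAT GTG CTA TGG AGT ATG CGC AGT AAT ACG CAT GAT TAT TTA ACT TTG ATA TGG TCG CTA GTA — no ATG→stop ORF.
Frame 2: CAG CCA GAT GAT ACA ATG ATG TGC TAT GGA GTA TGC GCA GTA ATA CGC ATG ATT ATT TAA CTT TGA TAT GGT CGC TAG — ATG at 17, stop TAA at 59 → 45 nt; ATG at 20, stop TAA at 59 → 42 nt; ATG at 50, stop TAA at 59 → 12 nt.
Frame 3: AGC CAG ATG ATA CAA TGA TGT GCT ATG GAG TAT GCG CAG TAA TAC GCA TGA TTA TTT AAC TTT GAT ATG GTC GCT AGT — ATG at 9, stop TGA at 18 → 12 nt; ATG at 27, stop TAA at 42 → 18 nt.
Longest: frame 2, positions 17–61, 45 nt = 15 codons = 14 aa. → 45 nucleotides.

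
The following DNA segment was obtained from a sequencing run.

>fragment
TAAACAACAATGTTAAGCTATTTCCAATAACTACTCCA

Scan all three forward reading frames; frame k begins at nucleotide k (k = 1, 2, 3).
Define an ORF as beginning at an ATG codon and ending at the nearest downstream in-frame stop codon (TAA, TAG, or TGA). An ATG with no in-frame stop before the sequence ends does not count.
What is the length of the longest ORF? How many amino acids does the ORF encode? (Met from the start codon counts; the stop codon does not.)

Frame 1: TAA ACA ACA ATG TTA AGC TAT TTC CAA TAA CTA CTC — ATG at 10, stop TAA at 28 → 21 nt.
Frame 2: AAA CAA CAA TGT TAA GCT ATT TCC AAT AAC TAC TCC — no ATG→stop ORF.
Frame 3: AAC AAC AAT GTT AAG CTA TTT CCA ATA ACT ACT CCA — no ATG→stop ORF.
Longest: frame 1, positions 10–30, 21 nt = 7 codons = 6 aa. → 6 amino acids.

6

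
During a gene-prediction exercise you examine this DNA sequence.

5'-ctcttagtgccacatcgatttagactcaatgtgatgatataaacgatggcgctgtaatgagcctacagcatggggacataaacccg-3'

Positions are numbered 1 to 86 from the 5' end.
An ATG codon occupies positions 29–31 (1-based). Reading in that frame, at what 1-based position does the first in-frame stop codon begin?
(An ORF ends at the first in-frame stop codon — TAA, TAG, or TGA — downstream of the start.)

32

Codons from position 29: ATG (29–31), TGA (32–34).
TGA is a stop codon; it begins at position 32.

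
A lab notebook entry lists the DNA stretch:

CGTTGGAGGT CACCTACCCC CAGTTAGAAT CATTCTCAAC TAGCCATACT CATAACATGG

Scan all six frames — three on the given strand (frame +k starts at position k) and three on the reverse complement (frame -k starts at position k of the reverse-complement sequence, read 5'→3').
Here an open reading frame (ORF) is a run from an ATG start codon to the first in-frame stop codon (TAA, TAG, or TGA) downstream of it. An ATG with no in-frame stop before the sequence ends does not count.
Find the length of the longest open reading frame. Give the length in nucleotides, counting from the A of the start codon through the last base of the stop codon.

Reverse complement (5'→3'): CCATGTTATGAGTATGGCTAGTTGAGAATGATTCTAACTGGGGGTAGGTGACCTCCAACG
Frame +1: CGT TGG AGG TCA CCT ACC CCC AGT TAG AAT CAT TCT CAA CTA GCC ATA CTC ATA ACA TGG — no ATG→stop ORF.
Frame +2: GTT GGA GGT CAC CTA CCC CCA GTT AGA ATC ATT CTC AAC TAG CCA TAC TCA TAA CAT — no ATG→stop ORF.
Frame +3: TTG GAG GTC ACC TAC CCC CAG TTA GAA TCA TTC TCA ACT AGC CAT ACT CAT AAC ATG — no ATG→stop ORF.
Frame -1: CCA TGT TAT GAG TAT GGC TAG TTG AGA ATG ATT CTA ACT GGG GGT AGG TGA CCT CCA ACG — ATG at 28, stop TGA at 49 → 24 nt.
Frame -2: CAT GTT ATG AGT ATG GCT AGT TGA GAA TGA TTC TAA CTG GGG GTA GGT GAC CTC CAA — ATG at 8, stop TGA at 23 → 18 nt; ATG at 14, stop TGA at 23 → 12 nt.
Frame -3: ATG TTA TGA GTA TGG CTA GTT GAG AAT GAT TCT AAC TGG GGG TAG GTG ACC TCC AAC — ATG at 3, stop TGA at 9 → 9 nt.
Longest: frame -1, positions 28–51, 24 nt = 8 codons = 7 aa. → 24 nucleotides.

24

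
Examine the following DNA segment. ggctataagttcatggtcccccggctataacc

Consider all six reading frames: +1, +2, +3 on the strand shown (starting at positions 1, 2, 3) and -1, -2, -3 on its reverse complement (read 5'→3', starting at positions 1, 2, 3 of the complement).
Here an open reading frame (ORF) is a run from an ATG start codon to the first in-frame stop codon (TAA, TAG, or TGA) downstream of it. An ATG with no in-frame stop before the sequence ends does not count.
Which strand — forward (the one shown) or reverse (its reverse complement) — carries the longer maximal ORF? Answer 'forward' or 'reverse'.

Reverse complement (5'→3'): GGTTATAGCCGGGGGACCATGAACTTATAGCC
Frame +1: GGC TAT AAG TTC ATG GTC CCC CGG CTA TAA — ATG at 13, stop TAA at 28 → 18 nt.
Frame +2: GCT ATA AGT TCA TGG TCC CCC GGC TAT AAC — no ATG→stop ORF.
Frame +3: CTA TAA GTT CAT GGT CCC CCG GCT ATA ACC — no ATG→stop ORF.
Frame -1: GGT TAT AGC CGG GGG ACC ATG AAC TTA TAG — ATG at 19, stop TAG at 28 → 12 nt.
Frame -2: GTT ATA GCC GGG GGA CCA TGA ACT TAT AGC — no ATG→stop ORF.
Frame -3: TTA TAG CCG GGG GAC CAT GAA CTT ATA GCC — no ATG→stop ORF.
Forward-strand max 18 nt; reverse-strand max 12 nt. The forward strand has the longer ORF.

forward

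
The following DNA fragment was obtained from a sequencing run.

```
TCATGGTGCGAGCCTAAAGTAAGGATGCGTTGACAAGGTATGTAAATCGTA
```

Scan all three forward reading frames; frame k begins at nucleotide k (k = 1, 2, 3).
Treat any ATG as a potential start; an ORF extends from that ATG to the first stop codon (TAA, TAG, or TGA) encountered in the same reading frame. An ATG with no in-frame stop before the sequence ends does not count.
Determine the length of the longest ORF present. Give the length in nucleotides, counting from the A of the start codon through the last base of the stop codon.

15

Frame 1: TCA TGG TGC GAG CCT AAA GTA AGG ATG CGT TGA CAA GGT ATG TAA ATC GTA — ATG at 25, stop TGA at 31 → 9 nt; ATG at 40, stop TAA at 43 → 6 nt.
Frame 2: CAT GGT GCG AGC CTA AAG TAA GGA TGC GTT GAC AAG GTA TGT AAA TCG — no ATG→stop ORF.
Frame 3: ATG GTG CGA GCC TAA AGT AAG GAT GCG TTG ACA AGG TAT GTA AAT CGT — ATG at 3, stop TAA at 15 → 15 nt.
Longest: frame 3, positions 3–17, 15 nt = 5 codons = 4 aa. → 15 nucleotides.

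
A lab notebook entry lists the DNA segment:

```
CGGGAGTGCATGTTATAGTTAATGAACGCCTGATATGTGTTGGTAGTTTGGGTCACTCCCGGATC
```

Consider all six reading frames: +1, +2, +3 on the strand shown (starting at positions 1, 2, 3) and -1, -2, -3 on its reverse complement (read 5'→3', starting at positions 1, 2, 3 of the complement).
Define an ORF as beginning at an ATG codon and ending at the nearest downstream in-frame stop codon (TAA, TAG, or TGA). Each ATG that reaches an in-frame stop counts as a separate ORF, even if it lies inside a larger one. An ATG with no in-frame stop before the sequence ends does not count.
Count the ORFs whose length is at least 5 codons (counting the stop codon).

Reverse complement (5'→3'): GATCCGGGAGTGACCCAAACTACCAACACATATCAGGCGTTCATTAACTATAACATGCACTCCCG
Frame +1: CGG GAG TGC ATG TTA TAG TTA ATG AAC GCC TGA TAT GTG TTG GTA GTT TGG GTC ACT CCC GGA — ATG at 10, stop TAG at 16 → 9 nt; ATG at 22, stop TGA at 31 → 12 nt.
Frame +2: GGG AGT GCA TGT TAT AGT TAA TGA ACG CCT GAT ATG TGT TGG TAG TTT GGG TCA CTC CCG GAT — ATG at 35, stop TAG at 44 → 12 nt.
Frame +3: GGA GTG CAT GTT ATA GTT AAT GAA CGC CTG ATA TGT GTT GGT AGT TTG GGT CAC TCC CGG ATC — no ATG→stop ORF.
Frame -1: GAT CCG GGA GTG ACC CAA ACT ACC AAC ACA TAT CAG GCG TTC ATT AAC TAT AAC ATG CAC TCC — no ATG→stop ORF.
Frame -2: ATC CGG GAG TGA CCC AAA CTA CCA ACA CAT ATC AGG CGT TCA TTA ACT ATA ACA TGC ACT CCC — no ATG→stop ORF.
Frame -3: TCC GGG AGT GAC CCA AAC TAC CAA CAC ATA TCA GGC GTT CAT TAA CTA TAA CAT GCA CTC CCG — no ATG→stop ORF.
No ORF reaches 5 codons. Count = 0.

0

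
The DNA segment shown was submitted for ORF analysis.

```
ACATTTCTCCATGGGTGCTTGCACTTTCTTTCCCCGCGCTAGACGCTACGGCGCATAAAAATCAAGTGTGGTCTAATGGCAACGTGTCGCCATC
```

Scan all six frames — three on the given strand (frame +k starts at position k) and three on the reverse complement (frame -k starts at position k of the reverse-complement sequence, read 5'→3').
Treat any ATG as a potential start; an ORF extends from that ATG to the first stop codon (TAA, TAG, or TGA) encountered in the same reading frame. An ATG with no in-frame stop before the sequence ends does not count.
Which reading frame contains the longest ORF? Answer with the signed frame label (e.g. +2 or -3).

+2

Reverse complement (5'→3'): GATGGCGACACGTTGCCATTAGACCACACTTGATTTTTATGCGCCGTAGCGTCTAGCGCGGGGAAAGAAAGTGCAAGCACCCATGGAGAAATGT
Frame +1: ACA TTT CTC CAT GGG TGC TTG CAC TTT CTT TCC CCG CGC TAG ACG CTA CGG CGC ATA AAA ATC AAG TGT GGT CTA ATG GCA ACG TGT CGC CAT — no ATG→stop ORF.
Frame +2: CAT TTC TCC ATG GGT GCT TGC ACT TTC TTT CCC CGC GCT AGA CGC TAC GGC GCA TAA AAA TCA AGT GTG GTC TAA TGG CAA CGT GTC GCC ATC — ATG at 11, stop TAA at 56 → 48 nt.
Frame +3: ATT TCT CCA TGG GTG CTT GCA CTT TCT TTC CCC GCG CTA GAC GCT ACG GCG CAT AAA AAT CAA GTG TGG TCT AAT GGC AAC GTG TCG CCA — no ATG→stop ORF.
Frame -1: GAT GGC GAC ACG TTG CCA TTA GAC CAC ACT TGA TTT TTA TGC GCC GTA GCG TCT AGC GCG GGG AAA GAA AGT GCA AGC ACC CAT GGA GAA ATG — no ATG→stop ORF.
Frame -2: ATG GCG ACA CGT TGC CAT TAG ACC ACA CTT GAT TTT TAT GCG CCG TAG CGT CTA GCG CGG GGA AAG AAA GTG CAA GCA CCC ATG GAG AAA TGT — ATG at 2, stop TAG at 20 → 21 nt.
Frame -3: TGG CGA CAC GTT GCC ATT AGA CCA CAC TTG ATT TTT ATG CGC CGT AGC GTC TAG CGC GGG GAA AGA AAG TGC AAG CAC CCA TGG AGA AAT — ATG at 39, stop TAG at 54 → 18 nt.
Longest ORF is 48 nt in frame +2 (positions 11–58).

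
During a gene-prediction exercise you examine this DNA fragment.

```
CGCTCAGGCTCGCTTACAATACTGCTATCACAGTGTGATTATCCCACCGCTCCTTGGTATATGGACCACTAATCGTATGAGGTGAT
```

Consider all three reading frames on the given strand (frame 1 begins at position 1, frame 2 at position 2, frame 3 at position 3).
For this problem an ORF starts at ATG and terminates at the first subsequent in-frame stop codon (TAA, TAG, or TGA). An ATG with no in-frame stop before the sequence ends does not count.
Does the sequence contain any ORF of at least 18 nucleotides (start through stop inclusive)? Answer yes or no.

no

Frame 1: CGC TCA GGC TCG CTT ACA ATA CTG CTA TCA CAG TGT GAT TAT CCC ACC GCT CCT TGG TAT ATG GAC CAC TAA TCG TAT GAG GTG — ATG at 61, stop TAA at 70 → 12 nt.
Frame 2: GCT CAG GCT CGC TTA CAA TAC TGC TAT CAC AGT GTG ATT ATC CCA CCG CTC CTT GGT ATA TGG ACC ACT AAT CGT ATG AGG TGA — ATG at 77, stop TGA at 83 → 9 nt.
Frame 3: CTC AGG CTC GCT TAC AAT ACT GCT ATC ACA GTG TGA TTA TCC CAC CGC TCC TTG GTA TAT GGA CCA CTA ATC GTA TGA GGT GAT — no ATG→stop ORF.
Largest ORF found is 12 nucleotides < 18, so no.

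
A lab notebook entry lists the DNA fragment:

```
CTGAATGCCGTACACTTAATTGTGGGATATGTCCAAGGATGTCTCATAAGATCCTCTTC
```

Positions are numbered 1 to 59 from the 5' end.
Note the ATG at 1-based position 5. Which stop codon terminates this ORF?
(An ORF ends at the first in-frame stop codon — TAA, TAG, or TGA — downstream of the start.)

TAA

Codons from position 5: ATG (5–7), CCG (8–10), TAC (11–13), ACT (14–16), TAA (17–19).
The first in-frame stop codon is TAA.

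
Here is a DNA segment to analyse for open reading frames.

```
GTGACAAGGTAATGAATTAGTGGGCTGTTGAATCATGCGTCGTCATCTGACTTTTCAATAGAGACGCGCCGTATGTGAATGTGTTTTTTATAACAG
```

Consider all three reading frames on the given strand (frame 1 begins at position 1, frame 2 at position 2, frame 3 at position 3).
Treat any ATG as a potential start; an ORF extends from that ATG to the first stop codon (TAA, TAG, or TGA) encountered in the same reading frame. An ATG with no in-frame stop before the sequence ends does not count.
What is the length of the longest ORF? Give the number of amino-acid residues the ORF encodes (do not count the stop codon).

8

Frame 1: GTG ACA AGG TAA TGA ATT AGT GGG CTG TTG AAT CAT GCG TCG TCA TCT GAC TTT TCA ATA GAG ACG CGC CGT ATG TGA ATG TGT TTT TTA TAA CAG — ATG at 73, stop TGA at 76 → 6 nt; ATG at 79, stop TAA at 91 → 15 nt.
Frame 2: TGA CAA GGT AAT GAA TTA GTG GGC TGT TGA ATC ATG CGT CGT CAT CTG ACT TTT CAA TAG AGA CGC GCC GTA TGT GAA TGT GTT TTT TAT AAC — ATG at 35, stop TAG at 59 → 27 nt.
Frame 3: GAC AAG GTA ATG AAT TAG TGG GCT GTT GAA TCA TGC GTC GTC ATC TGA CTT TTC AAT AGA GAC GCG CCG TAT GTG AAT GTG TTT TTT ATA ACA — ATG at 12, stop TAG at 18 → 9 nt.
Longest: frame 2, positions 35–61, 27 nt = 9 codons = 8 aa. → 8 amino acids.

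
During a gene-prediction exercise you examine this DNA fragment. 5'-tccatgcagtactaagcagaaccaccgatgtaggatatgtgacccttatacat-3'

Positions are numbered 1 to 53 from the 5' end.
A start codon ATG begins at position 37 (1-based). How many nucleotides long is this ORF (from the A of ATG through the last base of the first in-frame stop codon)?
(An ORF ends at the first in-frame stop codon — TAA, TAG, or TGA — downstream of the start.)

6

Codons from position 37: ATG (37–39), TGA (40–42).
TGA is the first in-frame stop; ORF spans 37–42, 6 nucleotides.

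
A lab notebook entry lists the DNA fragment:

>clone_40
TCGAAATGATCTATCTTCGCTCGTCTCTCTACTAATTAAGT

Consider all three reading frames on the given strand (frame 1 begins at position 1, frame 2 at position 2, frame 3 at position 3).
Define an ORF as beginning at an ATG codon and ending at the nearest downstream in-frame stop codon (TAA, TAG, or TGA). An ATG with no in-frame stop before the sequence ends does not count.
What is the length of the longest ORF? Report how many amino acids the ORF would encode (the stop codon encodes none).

9

Frame 1: TCG AAA TGA TCT ATC TTC GCT CGT CTC TCT ACT AAT TAA — no ATG→stop ORF.
Frame 2: CGA AAT GAT CTA TCT TCG CTC GTC TCT CTA CTA ATT AAG — no ATG→stop ORF.
Frame 3: GAA ATG ATC TAT CTT CGC TCG TCT CTC TAC TAA TTA AGT — ATG at 6, stop TAA at 33 → 30 nt.
Longest: frame 3, positions 6–35, 30 nt = 10 codons = 9 aa. → 9 amino acids.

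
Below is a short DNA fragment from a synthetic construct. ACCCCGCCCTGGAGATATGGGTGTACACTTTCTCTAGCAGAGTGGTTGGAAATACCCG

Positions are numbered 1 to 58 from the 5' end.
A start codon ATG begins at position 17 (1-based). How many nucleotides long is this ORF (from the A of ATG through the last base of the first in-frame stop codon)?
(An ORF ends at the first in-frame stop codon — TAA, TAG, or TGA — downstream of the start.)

Codons from position 17: ATG (17–19), GGT (20–22), GTA (23–25), CAC (26–28), TTT (29–31), CTC (32–34), TAG (35–37).
TAG is the first in-frame stop; ORF spans 17–37, 21 nucleotides.

21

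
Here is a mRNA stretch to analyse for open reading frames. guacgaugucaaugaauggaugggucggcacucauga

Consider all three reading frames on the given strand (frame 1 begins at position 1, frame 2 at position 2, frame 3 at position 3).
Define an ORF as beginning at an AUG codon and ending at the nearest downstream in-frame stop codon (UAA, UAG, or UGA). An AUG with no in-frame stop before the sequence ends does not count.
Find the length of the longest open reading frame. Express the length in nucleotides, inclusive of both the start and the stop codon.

Frame 1: GUA CGA UGU CAA UGA AUG GAU GGG UCG GCA CUC AUG — no AUG→stop ORF.
Frame 2: UAC GAU GUC AAU GAA UGG AUG GGU CGG CAC UCA UGA — AUG at 20, stop UGA at 35 → 18 nt.
Frame 3: ACG AUG UCA AUG AAU GGA UGG GUC GGC ACU CAU — no AUG→stop ORF.
Longest: frame 2, positions 20–37, 18 nt = 6 codons = 5 aa. → 18 nucleotides.

18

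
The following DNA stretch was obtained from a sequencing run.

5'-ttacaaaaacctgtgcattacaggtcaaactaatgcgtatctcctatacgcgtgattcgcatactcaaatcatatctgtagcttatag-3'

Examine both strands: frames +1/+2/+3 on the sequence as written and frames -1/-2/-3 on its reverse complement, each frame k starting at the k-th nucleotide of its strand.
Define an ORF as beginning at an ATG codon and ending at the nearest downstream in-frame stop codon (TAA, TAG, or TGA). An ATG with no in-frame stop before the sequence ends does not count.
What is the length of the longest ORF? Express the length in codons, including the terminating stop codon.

11

Reverse complement (5'→3'): CTATAAGCTACAGATATGATTTGAGTATGCGAATCACGCGTATAGGAGATACGCATTAGTTTGACCTGTAATGCACAGGTTTTTGTAA
Frame +1: TTA CAA AAA CCT GTG CAT TAC AGG TCA AAC TAA TGC GTA TCT CCT ATA CGC GTG ATT CGC ATA CTC AAA TCA TAT CTG TAG CTT ATA — no ATG→stop ORF.
Frame +2: TAC AAA AAC CTG TGC ATT ACA GGT CAA ACT AAT GCG TAT CTC CTA TAC GCG TGA TTC GCA TAC TCA AAT CAT ATC TGT AGC TTA TAG — no ATG→stop ORF.
Frame +3: ACA AAA ACC TGT GCA TTA CAG GTC AAA CTA ATG CGT ATC TCC TAT ACG CGT GAT TCG CAT ACT CAA ATC ATA TCT GTA GCT TAT — no ATG→stop ORF.
Frame -1: CTA TAA GCT ACA GAT ATG ATT TGA GTA TGC GAA TCA CGC GTA TAG GAG ATA CGC ATT AGT TTG ACC TGT AAT GCA CAG GTT TTT GTA — ATG at 16, stop TGA at 22 → 9 nt.
Frame -2: TAT AAG CTA CAG ATA TGA TTT GAG TAT GCG AAT CAC GCG TAT AGG AGA TAC GCA TTA GTT TGA CCT GTA ATG CAC AGG TTT TTG TAA — ATG at 71, stop TAA at 86 → 18 nt.
Frame -3: ATA AGC TAC AGA TAT GAT TTG AGT ATG CGA ATC ACG CGT ATA GGA GAT ACG CAT TAG TTT GAC CTG TAA TGC ACA GGT TTT TGT — ATG at 27, stop TAG at 57 → 33 nt.
Longest: frame -3, positions 27–59, 33 nt = 11 codons = 10 aa. → 11 codons.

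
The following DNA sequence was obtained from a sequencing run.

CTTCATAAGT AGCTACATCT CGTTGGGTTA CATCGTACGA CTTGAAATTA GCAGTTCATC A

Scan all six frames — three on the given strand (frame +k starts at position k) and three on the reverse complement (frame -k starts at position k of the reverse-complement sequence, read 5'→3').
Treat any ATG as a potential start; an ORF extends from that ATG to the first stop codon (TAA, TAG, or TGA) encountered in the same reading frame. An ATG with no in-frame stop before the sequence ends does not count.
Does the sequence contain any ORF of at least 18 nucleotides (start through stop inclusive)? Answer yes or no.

no

Reverse complement (5'→3'): TGATGAACTGCTAATTTCAAGTCGTACGATGTAACCCAACGAGATGTAGCTACTTATGAAG
Frame +1: CTT CAT AAG TAG CTA CAT CTC GTT GGG TTA CAT CGT ACG ACT TGA AAT TAG CAG TTC ATC — no ATG→stop ORF.
Frame +2: TTC ATA AGT AGC TAC ATC TCG TTG GGT TAC ATC GTA CGA CTT GAA ATT AGC AGT TCA TCA — no ATG→stop ORF.
Frame +3: TCA TAA GTA GCT ACA TCT CGT TGG GTT ACA TCG TAC GAC TTG AAA TTA GCA GTT CAT — no ATG→stop ORF.
Frame -1: TGA TGA ACT GCT AAT TTC AAG TCG TAC GAT GTA ACC CAA CGA GAT GTA GCT ACT TAT GAA — no ATG→stop ORF.
Frame -2: GAT GAA CTG CTA ATT TCA AGT CGT ACG ATG TAA CCC AAC GAG ATG TAG CTA CTT ATG AAG — ATG at 29, stop TAA at 32 → 6 nt; ATG at 44, stop TAG at 47 → 6 nt.
Frame -3: ATG AAC TGC TAA TTT CAA GTC GTA CGA TGT AAC CCA ACG AGA TGT AGC TAC TTA TGA — ATG at 3, stop TAA at 12 → 12 nt.
Largest ORF found is 12 nucleotides < 18, so no.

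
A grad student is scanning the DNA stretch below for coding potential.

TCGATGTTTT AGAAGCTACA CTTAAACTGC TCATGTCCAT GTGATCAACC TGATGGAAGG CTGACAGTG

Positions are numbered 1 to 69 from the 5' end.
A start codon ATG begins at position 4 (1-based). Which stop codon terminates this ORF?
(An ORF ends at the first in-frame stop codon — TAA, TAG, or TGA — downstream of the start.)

Codons from position 4: ATG (4–6), TTT (7–9), TAG (10–12).
The first in-frame stop codon is TAG.

TAG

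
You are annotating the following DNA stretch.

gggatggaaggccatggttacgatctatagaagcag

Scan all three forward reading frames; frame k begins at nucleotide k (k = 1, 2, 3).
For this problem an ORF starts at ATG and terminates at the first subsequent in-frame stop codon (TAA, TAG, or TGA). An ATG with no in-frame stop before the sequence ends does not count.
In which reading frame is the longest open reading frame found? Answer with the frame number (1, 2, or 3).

1

Frame 1: GGG ATG GAA GGC CAT GGT TAC GAT CTA TAG AAG CAG — ATG at 4, stop TAG at 28 → 27 nt.
Frame 2: GGA TGG AAG GCC ATG GTT ACG ATC TAT AGA AGC — no ATG→stop ORF.
Frame 3: GAT GGA AGG CCA TGG TTA CGA TCT ATA GAA GCA — no ATG→stop ORF.
Longest ORF is 27 nt in frame 1 (positions 4–30).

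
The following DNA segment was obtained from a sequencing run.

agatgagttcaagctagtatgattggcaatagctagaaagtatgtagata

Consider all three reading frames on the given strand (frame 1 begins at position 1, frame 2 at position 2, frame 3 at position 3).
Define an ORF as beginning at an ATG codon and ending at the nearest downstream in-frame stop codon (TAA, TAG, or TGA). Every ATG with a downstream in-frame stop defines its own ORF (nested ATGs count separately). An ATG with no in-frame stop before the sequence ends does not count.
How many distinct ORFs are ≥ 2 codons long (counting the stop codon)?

3

Frame 1: AGA TGA GTT CAA GCT AGT ATG ATT GGC AAT AGC TAG AAA GTA TGT AGA — ATG at 19, stop TAG at 34 → 18 nt.
Frame 2: GAT GAG TTC AAG CTA GTA TGA TTG GCA ATA GCT AGA AAG TAT GTA GAT — no ATG→stop ORF.
Frame 3: ATG AGT TCA AGC TAG TAT GAT TGG CAA TAG CTA GAA AGT ATG TAG ATA — ATG at 3, stop TAG at 15 → 15 nt; ATG at 42, stop TAG at 45 → 6 nt.
ORFs ≥ 2 codons: frame 1 19–36 (6 codons), frame 3 3–17 (5 codons), frame 3 42–47 (2 codons). Count = 3.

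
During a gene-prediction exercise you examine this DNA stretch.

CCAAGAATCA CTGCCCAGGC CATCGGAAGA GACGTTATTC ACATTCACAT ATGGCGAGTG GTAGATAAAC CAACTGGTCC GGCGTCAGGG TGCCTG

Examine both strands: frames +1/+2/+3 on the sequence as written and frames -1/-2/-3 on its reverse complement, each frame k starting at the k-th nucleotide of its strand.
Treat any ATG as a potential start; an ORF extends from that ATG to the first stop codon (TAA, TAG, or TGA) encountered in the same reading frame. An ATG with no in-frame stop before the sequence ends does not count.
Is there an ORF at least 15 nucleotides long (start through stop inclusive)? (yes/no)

Reverse complement (5'→3'): CAGGCACCCTGACGCCGGACCAGTTGGTTTATCTACCACTCGCCATATGTGAATGTGAATAACGTCTCTTCCGATGGCCTGGGCAGTGATTCTTGG
Frame +1: CCA AGA ATC ACT GCC CAG GCC ATC GGA AGA GAC GTT ATT CAC ATT CAC ATA TGG CGA GTG GTA GAT AAA CCA ACT GGT CCG GCG TCA GGG TGC CTG — no ATG→stop ORF.
Frame +2: CAA GAA TCA CTG CCC AGG CCA TCG GAA GAG ACG TTA TTC ACA TTC ACA TAT GGC GAG TGG TAG ATA AAC CAA CTG GTC CGG CGT CAG GGT GCC — no ATG→stop ORF.
Frame +3: AAG AAT CAC TGC CCA GGC CAT CGG AAG AGA CGT TAT TCA CAT TCA CAT ATG GCG AGT GGT AGA TAA ACC AAC TGG TCC GGC GTC AGG GTG CCT — ATG at 51, stop TAA at 66 → 18 nt.
Frame -1: CAG GCA CCC TGA CGC CGG ACC AGT TGG TTT ATC TAC CAC TCG CCA TAT GTG AAT GTG AAT AAC GTC TCT TCC GAT GGC CTG GGC AGT GAT TCT TGG — no ATG→stop ORF.
Frame -2: AGG CAC CCT GAC GCC GGA CCA GTT GGT TTA TCT ACC ACT CGC CAT ATG TGA ATG TGA ATA ACG TCT CTT CCG ATG GCC TGG GCA GTG ATT CTT — ATG at 47, stop TGA at 50 → 6 nt; ATG at 53, stop TGA at 56 → 6 nt.
Frame -3: GGC ACC CTG ACG CCG GAC CAG TTG GTT TAT CTA CCA CTC GCC ATA TGT GAA TGT GAA TAA CGT CTC TTC CGA TGG CCT GGG CAG TGA TTC TTG — no ATG→stop ORF.
Frame +3 has an ORF of 18 nucleotides (positions 51–68) ≥ 15, so yes.

yes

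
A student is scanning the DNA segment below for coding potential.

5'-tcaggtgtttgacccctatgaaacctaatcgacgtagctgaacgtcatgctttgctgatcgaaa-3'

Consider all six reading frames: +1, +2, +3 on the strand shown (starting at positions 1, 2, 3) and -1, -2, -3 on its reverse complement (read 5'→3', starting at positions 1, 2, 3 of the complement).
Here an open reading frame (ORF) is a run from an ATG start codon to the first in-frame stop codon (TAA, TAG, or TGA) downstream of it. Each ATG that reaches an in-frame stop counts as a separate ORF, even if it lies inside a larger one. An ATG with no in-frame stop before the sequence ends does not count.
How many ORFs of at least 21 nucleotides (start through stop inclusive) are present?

Reverse complement (5'→3'): TTTCGATCAGCAAAGCATGACGTTCAGCTACGTCGATTAGGTTTCATAGGGGTCAAACACCTGA
Frame +1: TCA GGT GTT TGA CCC CTA TGA AAC CTA ATC GAC GTA GCT GAA CGT CAT GCT TTG CTG ATC GAA — no ATG→stop ORF.
Frame +2: CAG GTG TTT GAC CCC TAT GAA ACC TAA TCG ACG TAG CTG AAC GTC ATG CTT TGC TGA TCG AAA — ATG at 47, stop TGA at 56 → 12 nt.
Frame +3: AGG TGT TTG ACC CCT ATG AAA CCT AAT CGA CGT AGC TGA ACG TCA TGC TTT GCT GAT CGA — ATG at 18, stop TGA at 39 → 24 nt.
Frame -1: TTT CGA TCA GCA AAG CAT GAC GTT CAG CTA CGT CGA TTA GGT TTC ATA GGG GTC AAA CAC CTG — no ATG→stop ORF.
Frame -2: TTC GAT CAG CAA AGC ATG ACG TTC AGC TAC GTC GAT TAG GTT TCA TAG GGG TCA AAC ACC TGA — ATG at 17, stop TAG at 38 → 24 nt.
Frame -3: TCG ATC AGC AAA GCA TGA CGT TCA GCT ACG TCG ATT AGG TTT CAT AGG GGT CAA ACA CCT — no ATG→stop ORF.
ORFs ≥ 21 nucleotides: frame +3 18–41 (24 nucleotides), frame -2 17–40 (24 nucleotides). Count = 2.

2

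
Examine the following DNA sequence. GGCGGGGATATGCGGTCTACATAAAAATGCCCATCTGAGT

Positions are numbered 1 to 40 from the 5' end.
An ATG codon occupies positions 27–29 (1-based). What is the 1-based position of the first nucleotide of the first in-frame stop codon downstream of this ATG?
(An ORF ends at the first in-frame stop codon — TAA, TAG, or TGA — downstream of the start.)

Codons from position 27: ATG (27–29), CCC (30–32), ATC (33–35), TGA (36–38).
TGA is a stop codon; it begins at position 36.

36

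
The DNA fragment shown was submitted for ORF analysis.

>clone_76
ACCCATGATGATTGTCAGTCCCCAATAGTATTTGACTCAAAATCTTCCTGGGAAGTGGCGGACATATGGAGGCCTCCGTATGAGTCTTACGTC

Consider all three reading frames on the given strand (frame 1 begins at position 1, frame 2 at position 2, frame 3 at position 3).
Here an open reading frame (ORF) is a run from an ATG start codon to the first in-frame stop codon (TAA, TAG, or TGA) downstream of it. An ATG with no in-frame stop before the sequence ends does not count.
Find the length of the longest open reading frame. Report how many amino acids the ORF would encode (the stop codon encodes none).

Frame 1: ACC CAT GAT GAT TGT CAG TCC CCA ATA GTA TTT GAC TCA AAA TCT TCC TGG GAA GTG GCG GAC ATA TGG AGG CCT CCG TAT GAG TCT TAC GTC — no ATG→stop ORF.
Frame 2: CCC ATG ATG ATT GTC AGT CCC CAA TAG TAT TTG ACT CAA AAT CTT CCT GGG AAG TGG CGG ACA TAT GGA GGC CTC CGT ATG AGT CTT ACG — ATG at 5, stop TAG at 26 → 24 nt; ATG at 8, stop TAG at 26 → 21 nt.
Frame 3: CCA TGA TGA TTG TCA GTC CCC AAT AGT ATT TGA CTC AAA ATC TTC CTG GGA AGT GGC GGA CAT ATG GAG GCC TCC GTA TGA GTC TTA CGT — ATG at 66, stop TGA at 81 → 18 nt.
Longest: frame 2, positions 5–28, 24 nt = 8 codons = 7 aa. → 7 amino acids.

7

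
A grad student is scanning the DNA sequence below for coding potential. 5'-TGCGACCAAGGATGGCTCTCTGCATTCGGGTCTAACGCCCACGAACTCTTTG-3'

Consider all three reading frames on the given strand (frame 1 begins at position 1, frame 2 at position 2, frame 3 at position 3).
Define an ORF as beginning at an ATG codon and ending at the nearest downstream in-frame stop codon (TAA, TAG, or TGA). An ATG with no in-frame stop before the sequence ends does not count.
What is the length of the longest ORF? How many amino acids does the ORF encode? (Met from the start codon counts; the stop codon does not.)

Frame 1: TGC GAC CAA GGA TGG CTC TCT GCA TTC GGG TCT AAC GCC CAC GAA CTC TTT — no ATG→stop ORF.
Frame 2: GCG ACC AAG GAT GGC TCT CTG CAT TCG GGT CTA ACG CCC ACG AAC TCT TTG — no ATG→stop ORF.
Frame 3: CGA CCA AGG ATG GCT CTC TGC ATT CGG GTC TAA CGC CCA CGA ACT CTT — ATG at 12, stop TAA at 33 → 24 nt.
Longest: frame 3, positions 12–35, 24 nt = 8 codons = 7 aa. → 7 amino acids.

7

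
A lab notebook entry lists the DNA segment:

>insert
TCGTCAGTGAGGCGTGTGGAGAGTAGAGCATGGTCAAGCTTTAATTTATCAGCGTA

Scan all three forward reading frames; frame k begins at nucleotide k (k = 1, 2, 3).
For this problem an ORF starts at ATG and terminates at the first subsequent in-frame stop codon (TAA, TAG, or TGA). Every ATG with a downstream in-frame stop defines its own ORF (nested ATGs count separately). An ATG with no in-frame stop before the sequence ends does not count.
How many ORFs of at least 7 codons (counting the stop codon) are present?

0

Frame 1: TCG TCA GTG AGG CGT GTG GAG AGT AGA GCA TGG TCA AGC TTT AAT TTA TCA GCG — no ATG→stop ORF.
Frame 2: CGT CAG TGA GGC GTG TGG AGA GTA GAG CAT GGT CAA GCT TTA ATT TAT CAG CGT — no ATG→stop ORF.
Frame 3: GTC AGT GAG GCG TGT GGA GAG TAG AGC ATG GTC AAG CTT TAA TTT ATC AGC GTA — ATG at 30, stop TAA at 42 → 15 nt.
No ORF reaches 7 codons. Count = 0.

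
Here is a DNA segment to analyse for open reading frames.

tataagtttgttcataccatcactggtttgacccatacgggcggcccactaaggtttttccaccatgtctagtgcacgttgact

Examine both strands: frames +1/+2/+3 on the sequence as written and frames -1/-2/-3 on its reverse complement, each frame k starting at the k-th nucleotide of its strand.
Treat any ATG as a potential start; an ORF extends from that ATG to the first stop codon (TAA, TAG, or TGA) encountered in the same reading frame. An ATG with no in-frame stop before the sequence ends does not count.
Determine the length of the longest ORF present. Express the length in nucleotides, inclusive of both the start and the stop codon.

Reverse complement (5'→3'): AGTCAACGTGCACTAGACATGGTGGAAAAACCTTAGTGGGCCGCCCGTATGGGTCAAACCAGTGATGGTATGAACAAACTTATA
Frame +1: TAT AAG TTT GTT CAT ACC ATC ACT GGT TTG ACC CAT ACG GGC GGC CCA CTA AGG TTT TTC CAC CAT GTC TAG TGC ACG TTG ACT — no ATG→stop ORF.
Frame +2: ATA AGT TTG TTC ATA CCA TCA CTG GTT TGA CCC ATA CGG GCG GCC CAC TAA GGT TTT TCC ACC ATG TCT AGT GCA CGT TGA — ATG at 65, stop TGA at 80 → 18 nt.
Frame +3: TAA GTT TGT TCA TAC CAT CAC TGG TTT GAC CCA TAC GGG CGG CCC ACT AAG GTT TTT CCA CCA TGT CTA GTG CAC GTT GAC — no ATG→stop ORF.
Frame -1: AGT CAA CGT GCA CTA GAC ATG GTG GAA AAA CCT TAG TGG GCC GCC CGT ATG GGT CAA ACC AGT GAT GGT ATG AAC AAA CTT ATA — ATG at 19, stop TAG at 34 → 18 nt.
Frame -2: GTC AAC GTG CAC TAG ACA TGG TGG AAA AAC CTT AGT GGG CCG CCC GTA TGG GTC AAA CCA GTG ATG GTA TGA ACA AAC TTA — ATG at 65, stop TGA at 71 → 9 nt.
Frame -3: TCA ACG TGC ACT AGA CAT GGT GGA AAA ACC TTA GTG GGC CGC CCG TAT GGG TCA AAC CAG TGA TGG TAT GAA CAA ACT TAT — no ATG→stop ORF.
Longest: frame +2, positions 65–82, 18 nt = 6 codons = 5 aa. → 18 nucleotides.

18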